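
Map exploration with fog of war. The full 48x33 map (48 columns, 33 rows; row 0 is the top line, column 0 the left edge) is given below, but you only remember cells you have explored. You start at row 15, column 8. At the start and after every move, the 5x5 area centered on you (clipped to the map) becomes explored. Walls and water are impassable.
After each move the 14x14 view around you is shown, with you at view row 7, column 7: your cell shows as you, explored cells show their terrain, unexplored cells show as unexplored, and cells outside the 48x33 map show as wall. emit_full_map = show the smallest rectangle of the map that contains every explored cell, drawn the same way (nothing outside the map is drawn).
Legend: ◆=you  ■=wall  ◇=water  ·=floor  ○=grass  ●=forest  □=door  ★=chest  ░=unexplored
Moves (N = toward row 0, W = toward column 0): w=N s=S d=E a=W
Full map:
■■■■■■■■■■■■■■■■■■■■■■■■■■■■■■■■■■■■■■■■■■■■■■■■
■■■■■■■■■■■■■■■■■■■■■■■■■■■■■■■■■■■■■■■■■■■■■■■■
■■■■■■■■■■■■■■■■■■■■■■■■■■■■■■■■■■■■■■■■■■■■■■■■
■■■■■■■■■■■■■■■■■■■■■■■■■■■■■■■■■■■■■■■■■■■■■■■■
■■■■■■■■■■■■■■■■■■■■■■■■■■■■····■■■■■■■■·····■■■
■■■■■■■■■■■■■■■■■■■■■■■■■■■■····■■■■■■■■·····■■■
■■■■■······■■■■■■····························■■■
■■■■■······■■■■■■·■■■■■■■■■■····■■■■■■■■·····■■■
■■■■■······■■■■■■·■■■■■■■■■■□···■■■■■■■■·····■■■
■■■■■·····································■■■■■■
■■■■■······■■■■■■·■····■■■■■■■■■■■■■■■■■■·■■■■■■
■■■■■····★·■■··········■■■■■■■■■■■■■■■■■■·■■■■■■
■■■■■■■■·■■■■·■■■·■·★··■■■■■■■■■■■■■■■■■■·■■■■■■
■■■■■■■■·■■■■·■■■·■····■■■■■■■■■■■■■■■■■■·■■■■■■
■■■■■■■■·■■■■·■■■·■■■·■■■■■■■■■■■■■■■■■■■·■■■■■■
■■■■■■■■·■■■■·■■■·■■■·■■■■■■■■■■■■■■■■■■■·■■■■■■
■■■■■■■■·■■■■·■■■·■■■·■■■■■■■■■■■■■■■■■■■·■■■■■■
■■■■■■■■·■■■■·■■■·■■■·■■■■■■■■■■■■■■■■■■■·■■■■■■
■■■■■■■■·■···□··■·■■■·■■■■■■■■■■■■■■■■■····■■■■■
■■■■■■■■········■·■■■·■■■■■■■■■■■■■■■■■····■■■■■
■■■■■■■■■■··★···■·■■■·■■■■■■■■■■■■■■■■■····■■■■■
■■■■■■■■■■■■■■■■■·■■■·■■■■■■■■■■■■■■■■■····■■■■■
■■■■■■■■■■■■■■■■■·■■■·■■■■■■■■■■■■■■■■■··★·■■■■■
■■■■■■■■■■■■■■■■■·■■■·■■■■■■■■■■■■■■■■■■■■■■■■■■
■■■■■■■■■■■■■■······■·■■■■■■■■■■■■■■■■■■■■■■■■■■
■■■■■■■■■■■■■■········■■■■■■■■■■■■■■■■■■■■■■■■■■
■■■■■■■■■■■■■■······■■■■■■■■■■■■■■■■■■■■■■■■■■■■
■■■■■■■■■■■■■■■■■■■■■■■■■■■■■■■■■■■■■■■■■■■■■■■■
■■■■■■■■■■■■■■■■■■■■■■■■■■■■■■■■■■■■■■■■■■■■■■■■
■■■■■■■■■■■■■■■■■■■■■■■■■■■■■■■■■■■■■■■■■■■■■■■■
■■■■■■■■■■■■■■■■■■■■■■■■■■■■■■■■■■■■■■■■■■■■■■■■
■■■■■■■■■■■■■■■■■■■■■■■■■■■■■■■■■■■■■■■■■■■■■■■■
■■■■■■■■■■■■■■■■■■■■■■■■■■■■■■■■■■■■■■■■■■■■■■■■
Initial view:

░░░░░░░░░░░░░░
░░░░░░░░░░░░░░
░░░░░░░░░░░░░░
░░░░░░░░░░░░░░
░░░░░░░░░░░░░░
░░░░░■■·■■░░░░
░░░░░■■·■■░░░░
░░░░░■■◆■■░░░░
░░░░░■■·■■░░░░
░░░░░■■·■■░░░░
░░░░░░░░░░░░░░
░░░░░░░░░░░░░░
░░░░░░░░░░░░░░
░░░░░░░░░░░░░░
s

░░░░░░░░░░░░░░
░░░░░░░░░░░░░░
░░░░░░░░░░░░░░
░░░░░░░░░░░░░░
░░░░░■■·■■░░░░
░░░░░■■·■■░░░░
░░░░░■■·■■░░░░
░░░░░■■◆■■░░░░
░░░░░■■·■■░░░░
░░░░░■■·■·░░░░
░░░░░░░░░░░░░░
░░░░░░░░░░░░░░
░░░░░░░░░░░░░░
░░░░░░░░░░░░░░

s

░░░░░░░░░░░░░░
░░░░░░░░░░░░░░
░░░░░░░░░░░░░░
░░░░░■■·■■░░░░
░░░░░■■·■■░░░░
░░░░░■■·■■░░░░
░░░░░■■·■■░░░░
░░░░░■■◆■■░░░░
░░░░░■■·■·░░░░
░░░░░■■···░░░░
░░░░░░░░░░░░░░
░░░░░░░░░░░░░░
░░░░░░░░░░░░░░
░░░░░░░░░░░░░░

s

░░░░░░░░░░░░░░
░░░░░░░░░░░░░░
░░░░░■■·■■░░░░
░░░░░■■·■■░░░░
░░░░░■■·■■░░░░
░░░░░■■·■■░░░░
░░░░░■■·■■░░░░
░░░░░■■◆■·░░░░
░░░░░■■···░░░░
░░░░░■■■■·░░░░
░░░░░░░░░░░░░░
░░░░░░░░░░░░░░
░░░░░░░░░░░░░░
░░░░░░░░░░░░░░

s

░░░░░░░░░░░░░░
░░░░░■■·■■░░░░
░░░░░■■·■■░░░░
░░░░░■■·■■░░░░
░░░░░■■·■■░░░░
░░░░░■■·■■░░░░
░░░░░■■·■·░░░░
░░░░░■■◆··░░░░
░░░░░■■■■·░░░░
░░░░░■■■■■░░░░
░░░░░░░░░░░░░░
░░░░░░░░░░░░░░
░░░░░░░░░░░░░░
░░░░░░░░░░░░░░

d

░░░░░░░░░░░░░░
░░░░■■·■■░░░░░
░░░░■■·■■░░░░░
░░░░■■·■■░░░░░
░░░░■■·■■░░░░░
░░░░■■·■■■░░░░
░░░░■■·■··░░░░
░░░░■■·◆··░░░░
░░░░■■■■··░░░░
░░░░■■■■■■░░░░
░░░░░░░░░░░░░░
░░░░░░░░░░░░░░
░░░░░░░░░░░░░░
░░░░░░░░░░░░░░

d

░░░░░░░░░░░░░░
░░░■■·■■░░░░░░
░░░■■·■■░░░░░░
░░░■■·■■░░░░░░
░░░■■·■■░░░░░░
░░░■■·■■■■░░░░
░░░■■·■···░░░░
░░░■■··◆··░░░░
░░░■■■■··★░░░░
░░░■■■■■■■░░░░
░░░░░░░░░░░░░░
░░░░░░░░░░░░░░
░░░░░░░░░░░░░░
░░░░░░░░░░░░░░

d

░░░░░░░░░░░░░░
░░■■·■■░░░░░░░
░░■■·■■░░░░░░░
░░■■·■■░░░░░░░
░░■■·■■░░░░░░░
░░■■·■■■■·░░░░
░░■■·■···□░░░░
░░■■···◆··░░░░
░░■■■■··★·░░░░
░░■■■■■■■■░░░░
░░░░░░░░░░░░░░
░░░░░░░░░░░░░░
░░░░░░░░░░░░░░
░░░░░░░░░░░░░░

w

░░░░░░░░░░░░░░
░░░░░░░░░░░░░░
░░■■·■■░░░░░░░
░░■■·■■░░░░░░░
░░■■·■■░░░░░░░
░░■■·■■■■·░░░░
░░■■·■■■■·░░░░
░░■■·■·◆·□░░░░
░░■■······░░░░
░░■■■■··★·░░░░
░░■■■■■■■■░░░░
░░░░░░░░░░░░░░
░░░░░░░░░░░░░░
░░░░░░░░░░░░░░

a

░░░░░░░░░░░░░░
░░░░░░░░░░░░░░
░░░■■·■■░░░░░░
░░░■■·■■░░░░░░
░░░■■·■■░░░░░░
░░░■■·■■■■·░░░
░░░■■·■■■■·░░░
░░░■■·■◆··□░░░
░░░■■······░░░
░░░■■■■··★·░░░
░░░■■■■■■■■░░░
░░░░░░░░░░░░░░
░░░░░░░░░░░░░░
░░░░░░░░░░░░░░

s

░░░░░░░░░░░░░░
░░░■■·■■░░░░░░
░░░■■·■■░░░░░░
░░░■■·■■░░░░░░
░░░■■·■■■■·░░░
░░░■■·■■■■·░░░
░░░■■·■···□░░░
░░░■■··◆···░░░
░░░■■■■··★·░░░
░░░■■■■■■■■░░░
░░░░░░░░░░░░░░
░░░░░░░░░░░░░░
░░░░░░░░░░░░░░
░░░░░░░░░░░░░░

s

░░░■■·■■░░░░░░
░░░■■·■■░░░░░░
░░░■■·■■░░░░░░
░░░■■·■■■■·░░░
░░░■■·■■■■·░░░
░░░■■·■···□░░░
░░░■■······░░░
░░░■■■■◆·★·░░░
░░░■■■■■■■■░░░
░░░░░■■■■■░░░░
░░░░░░░░░░░░░░
░░░░░░░░░░░░░░
░░░░░░░░░░░░░░
░░░░░░░░░░░░░░

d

░░■■·■■░░░░░░░
░░■■·■■░░░░░░░
░░■■·■■░░░░░░░
░░■■·■■■■·░░░░
░░■■·■■■■·░░░░
░░■■·■···□░░░░
░░■■······░░░░
░░■■■■·◆★·░░░░
░░■■■■■■■■░░░░
░░░░■■■■■■░░░░
░░░░░░░░░░░░░░
░░░░░░░░░░░░░░
░░░░░░░░░░░░░░
░░░░░░░░░░░░░░

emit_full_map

■■·■■░░░
■■·■■░░░
■■·■■░░░
■■·■■■■·
■■·■■■■·
■■·■···□
■■······
■■■■·◆★·
■■■■■■■■
░░■■■■■■

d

░■■·■■░░░░░░░░
░■■·■■░░░░░░░░
░■■·■■░░░░░░░░
░■■·■■■■·░░░░░
░■■·■■■■·░░░░░
░■■·■···□·░░░░
░■■·······░░░░
░■■■■··◆··░░░░
░■■■■■■■■■░░░░
░░░■■■■■■■░░░░
░░░░░░░░░░░░░░
░░░░░░░░░░░░░░
░░░░░░░░░░░░░░
░░░░░░░░░░░░░░

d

■■·■■░░░░░░░░░
■■·■■░░░░░░░░░
■■·■■░░░░░░░░░
■■·■■■■·░░░░░░
■■·■■■■·░░░░░░
■■·■···□··░░░░
■■········░░░░
■■■■··★◆··░░░░
■■■■■■■■■■░░░░
░░■■■■■■■■░░░░
░░░░░░░░░░░░░░
░░░░░░░░░░░░░░
░░░░░░░░░░░░░░
░░░░░░░░░░░░░░

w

░░░░░░░░░░░░░░
■■·■■░░░░░░░░░
■■·■■░░░░░░░░░
■■·■■░░░░░░░░░
■■·■■■■·░░░░░░
■■·■■■■·■■░░░░
■■·■···□··░░░░
■■·····◆··░░░░
■■■■··★···░░░░
■■■■■■■■■■░░░░
░░■■■■■■■■░░░░
░░░░░░░░░░░░░░
░░░░░░░░░░░░░░
░░░░░░░░░░░░░░

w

░░░░░░░░░░░░░░
░░░░░░░░░░░░░░
■■·■■░░░░░░░░░
■■·■■░░░░░░░░░
■■·■■░░░░░░░░░
■■·■■■■·■■░░░░
■■·■■■■·■■░░░░
■■·■···◆··░░░░
■■········░░░░
■■■■··★···░░░░
■■■■■■■■■■░░░░
░░■■■■■■■■░░░░
░░░░░░░░░░░░░░
░░░░░░░░░░░░░░

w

░░░░░░░░░░░░░░
░░░░░░░░░░░░░░
░░░░░░░░░░░░░░
■■·■■░░░░░░░░░
■■·■■░░░░░░░░░
■■·■■■■·■■░░░░
■■·■■■■·■■░░░░
■■·■■■■◆■■░░░░
■■·■···□··░░░░
■■········░░░░
■■■■··★···░░░░
■■■■■■■■■■░░░░
░░■■■■■■■■░░░░
░░░░░░░░░░░░░░

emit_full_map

■■·■■░░░░░
■■·■■░░░░░
■■·■■■■·■■
■■·■■■■·■■
■■·■■■■◆■■
■■·■···□··
■■········
■■■■··★···
■■■■■■■■■■
░░■■■■■■■■


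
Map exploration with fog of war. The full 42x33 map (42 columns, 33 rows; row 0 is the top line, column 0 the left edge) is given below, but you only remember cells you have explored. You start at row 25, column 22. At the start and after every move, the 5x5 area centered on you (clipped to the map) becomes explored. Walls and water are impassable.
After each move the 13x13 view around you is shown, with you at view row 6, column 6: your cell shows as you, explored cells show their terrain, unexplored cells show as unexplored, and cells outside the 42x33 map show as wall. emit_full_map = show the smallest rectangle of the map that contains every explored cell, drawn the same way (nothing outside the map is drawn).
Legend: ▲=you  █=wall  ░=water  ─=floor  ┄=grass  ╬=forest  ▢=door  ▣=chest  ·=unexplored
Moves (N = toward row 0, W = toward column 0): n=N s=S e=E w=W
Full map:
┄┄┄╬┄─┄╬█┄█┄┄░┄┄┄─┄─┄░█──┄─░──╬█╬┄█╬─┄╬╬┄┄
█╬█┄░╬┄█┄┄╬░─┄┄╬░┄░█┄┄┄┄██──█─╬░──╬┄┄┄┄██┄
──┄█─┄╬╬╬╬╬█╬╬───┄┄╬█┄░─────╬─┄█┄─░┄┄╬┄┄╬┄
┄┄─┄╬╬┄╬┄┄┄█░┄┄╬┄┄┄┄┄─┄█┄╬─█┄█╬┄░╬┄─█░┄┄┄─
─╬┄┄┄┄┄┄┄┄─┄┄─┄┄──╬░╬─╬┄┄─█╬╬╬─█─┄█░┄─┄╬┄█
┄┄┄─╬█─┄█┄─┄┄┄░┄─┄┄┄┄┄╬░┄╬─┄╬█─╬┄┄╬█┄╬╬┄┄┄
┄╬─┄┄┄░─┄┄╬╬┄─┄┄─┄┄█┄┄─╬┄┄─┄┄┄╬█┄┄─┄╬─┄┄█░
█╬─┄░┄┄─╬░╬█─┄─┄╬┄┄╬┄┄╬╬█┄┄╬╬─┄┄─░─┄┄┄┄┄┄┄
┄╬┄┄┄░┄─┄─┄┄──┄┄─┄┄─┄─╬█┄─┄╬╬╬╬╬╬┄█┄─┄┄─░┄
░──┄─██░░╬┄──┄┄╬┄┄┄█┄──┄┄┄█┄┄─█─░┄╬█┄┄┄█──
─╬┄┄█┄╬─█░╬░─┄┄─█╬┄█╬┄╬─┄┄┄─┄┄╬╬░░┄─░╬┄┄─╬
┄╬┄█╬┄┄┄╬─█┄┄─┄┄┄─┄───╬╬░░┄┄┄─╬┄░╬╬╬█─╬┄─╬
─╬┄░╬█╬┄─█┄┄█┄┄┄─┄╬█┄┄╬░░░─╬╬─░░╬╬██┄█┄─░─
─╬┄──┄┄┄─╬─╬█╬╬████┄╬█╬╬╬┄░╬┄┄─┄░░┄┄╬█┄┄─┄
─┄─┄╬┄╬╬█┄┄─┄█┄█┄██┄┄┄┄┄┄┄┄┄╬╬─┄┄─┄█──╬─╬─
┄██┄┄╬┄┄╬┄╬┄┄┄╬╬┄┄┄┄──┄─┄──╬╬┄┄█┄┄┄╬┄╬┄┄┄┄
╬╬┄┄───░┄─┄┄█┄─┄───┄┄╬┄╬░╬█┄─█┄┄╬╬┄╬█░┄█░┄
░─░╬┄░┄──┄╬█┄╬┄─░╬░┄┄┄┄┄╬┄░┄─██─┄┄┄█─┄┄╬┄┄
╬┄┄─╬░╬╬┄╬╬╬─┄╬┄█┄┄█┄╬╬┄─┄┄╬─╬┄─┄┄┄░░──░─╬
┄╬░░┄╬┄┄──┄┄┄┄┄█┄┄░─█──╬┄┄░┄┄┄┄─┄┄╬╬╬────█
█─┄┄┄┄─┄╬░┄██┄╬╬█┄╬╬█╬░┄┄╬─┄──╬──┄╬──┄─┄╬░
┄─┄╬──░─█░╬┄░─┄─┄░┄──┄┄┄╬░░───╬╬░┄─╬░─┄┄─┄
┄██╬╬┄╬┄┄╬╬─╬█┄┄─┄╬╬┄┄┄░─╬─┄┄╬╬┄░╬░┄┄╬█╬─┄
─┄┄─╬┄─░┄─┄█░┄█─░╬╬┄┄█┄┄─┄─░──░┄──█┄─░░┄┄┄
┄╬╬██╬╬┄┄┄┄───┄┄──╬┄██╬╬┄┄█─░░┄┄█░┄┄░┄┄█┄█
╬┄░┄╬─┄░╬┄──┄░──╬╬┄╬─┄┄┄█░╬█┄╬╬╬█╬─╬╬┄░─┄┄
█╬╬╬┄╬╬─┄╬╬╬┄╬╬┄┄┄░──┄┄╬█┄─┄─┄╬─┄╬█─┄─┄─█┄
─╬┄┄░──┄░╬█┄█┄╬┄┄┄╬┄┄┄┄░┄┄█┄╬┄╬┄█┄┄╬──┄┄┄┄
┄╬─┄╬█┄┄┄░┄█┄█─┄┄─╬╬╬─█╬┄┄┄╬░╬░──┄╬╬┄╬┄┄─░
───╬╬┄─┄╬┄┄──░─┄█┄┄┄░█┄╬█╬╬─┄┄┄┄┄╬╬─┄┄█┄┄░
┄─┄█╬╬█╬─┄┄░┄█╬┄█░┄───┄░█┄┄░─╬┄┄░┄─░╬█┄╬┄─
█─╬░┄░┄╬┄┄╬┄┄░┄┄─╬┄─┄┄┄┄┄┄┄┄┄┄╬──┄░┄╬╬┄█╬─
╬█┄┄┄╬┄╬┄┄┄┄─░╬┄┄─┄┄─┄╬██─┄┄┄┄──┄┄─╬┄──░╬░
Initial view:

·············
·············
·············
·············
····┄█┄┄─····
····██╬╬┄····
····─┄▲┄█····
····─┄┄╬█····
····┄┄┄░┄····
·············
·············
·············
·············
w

·············
·············
·············
·············
····┄┄█┄┄─···
····┄██╬╬┄···
····╬─▲┄┄█···
····──┄┄╬█···
····┄┄┄┄░┄···
·············
·············
·············
·············

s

·············
·············
·············
····┄┄█┄┄─···
····┄██╬╬┄···
····╬─┄┄┄█···
····──▲┄╬█···
····┄┄┄┄░┄···
····╬╬─█╬····
·············
·············
·············
·············

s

·············
·············
····┄┄█┄┄─···
····┄██╬╬┄···
····╬─┄┄┄█···
····──┄┄╬█···
····┄┄▲┄░┄···
····╬╬─█╬····
····┄░█┄╬····
·············
·············
·············
█████████████

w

·············
·············
·····┄┄█┄┄─··
·····┄██╬╬┄··
····┄╬─┄┄┄█··
····░──┄┄╬█··
····╬┄▲┄┄░┄··
····╬╬╬─█╬···
····┄┄░█┄╬···
·············
·············
·············
█████████████

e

·············
·············
····┄┄█┄┄─···
····┄██╬╬┄···
···┄╬─┄┄┄█···
···░──┄┄╬█···
···╬┄┄▲┄░┄···
···╬╬╬─█╬····
···┄┄░█┄╬····
·············
·············
·············
█████████████

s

·············
····┄┄█┄┄─···
····┄██╬╬┄···
···┄╬─┄┄┄█···
···░──┄┄╬█···
···╬┄┄┄┄░┄···
···╬╬╬▲█╬····
···┄┄░█┄╬····
····───┄░····
·············
·············
█████████████
█████████████

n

·············
·············
····┄┄█┄┄─···
····┄██╬╬┄···
···┄╬─┄┄┄█···
···░──┄┄╬█···
···╬┄┄▲┄░┄···
···╬╬╬─█╬····
···┄┄░█┄╬····
····───┄░····
·············
·············
█████████████

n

·············
·············
·············
····┄┄█┄┄─···
····┄██╬╬┄···
···┄╬─┄┄┄█···
···░──▲┄╬█···
···╬┄┄┄┄░┄···
···╬╬╬─█╬····
···┄┄░█┄╬····
····───┄░····
·············
·············

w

·············
·············
·············
·····┄┄█┄┄─··
····╬┄██╬╬┄··
····┄╬─┄┄┄█··
····░─▲┄┄╬█··
····╬┄┄┄┄░┄··
····╬╬╬─█╬···
····┄┄░█┄╬···
·····───┄░···
·············
·············

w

·············
·············
·············
······┄┄█┄┄─·
····─╬┄██╬╬┄·
····╬┄╬─┄┄┄█·
····┄░▲─┄┄╬█·
····┄╬┄┄┄┄░┄·
····─╬╬╬─█╬··
·····┄┄░█┄╬··
······───┄░··
·············
·············

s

·············
·············
······┄┄█┄┄─·
····─╬┄██╬╬┄·
····╬┄╬─┄┄┄█·
····┄░──┄┄╬█·
····┄╬▲┄┄┄░┄·
····─╬╬╬─█╬··
····┄┄┄░█┄╬··
······───┄░··
·············
·············
█████████████

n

·············
·············
·············
······┄┄█┄┄─·
····─╬┄██╬╬┄·
····╬┄╬─┄┄┄█·
····┄░▲─┄┄╬█·
····┄╬┄┄┄┄░┄·
····─╬╬╬─█╬··
····┄┄┄░█┄╬··
······───┄░··
·············
·············

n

·············
·············
·············
·············
····╬╬┄┄█┄┄─·
····─╬┄██╬╬┄·
····╬┄▲─┄┄┄█·
····┄░──┄┄╬█·
····┄╬┄┄┄┄░┄·
····─╬╬╬─█╬··
····┄┄┄░█┄╬··
······───┄░··
·············

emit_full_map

╬╬┄┄█┄┄─
─╬┄██╬╬┄
╬┄▲─┄┄┄█
┄░──┄┄╬█
┄╬┄┄┄┄░┄
─╬╬╬─█╬·
┄┄┄░█┄╬·
··───┄░·

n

·············
·············
·············
·············
····┄╬╬┄┄····
····╬╬┄┄█┄┄─·
····─╬▲██╬╬┄·
····╬┄╬─┄┄┄█·
····┄░──┄┄╬█·
····┄╬┄┄┄┄░┄·
····─╬╬╬─█╬··
····┄┄┄░█┄╬··
······───┄░··

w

·············
·············
·············
·············
····─┄╬╬┄┄···
····░╬╬┄┄█┄┄─
····──▲┄██╬╬┄
····╬╬┄╬─┄┄┄█
····┄┄░──┄┄╬█
·····┄╬┄┄┄┄░┄
·····─╬╬╬─█╬·
·····┄┄┄░█┄╬·
·······───┄░·

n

·············
·············
·············
·············
····┄░┄──····
····─┄╬╬┄┄···
····░╬▲┄┄█┄┄─
····──╬┄██╬╬┄
····╬╬┄╬─┄┄┄█
····┄┄░──┄┄╬█
·····┄╬┄┄┄┄░┄
·····─╬╬╬─█╬·
·····┄┄┄░█┄╬·

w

·············
·············
·············
·············
····─┄░┄──···
····┄─┄╬╬┄┄··
····─░▲╬┄┄█┄┄
····┄──╬┄██╬╬
····─╬╬┄╬─┄┄┄
·····┄┄░──┄┄╬
······┄╬┄┄┄┄░
······─╬╬╬─█╬
······┄┄┄░█┄╬

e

·············
·············
·············
·············
···─┄░┄──····
···┄─┄╬╬┄┄···
···─░╬▲┄┄█┄┄─
···┄──╬┄██╬╬┄
···─╬╬┄╬─┄┄┄█
····┄┄░──┄┄╬█
·····┄╬┄┄┄┄░┄
·····─╬╬╬─█╬·
·····┄┄┄░█┄╬·

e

·············
·············
·············
·············
··─┄░┄──┄····
··┄─┄╬╬┄┄····
··─░╬╬▲┄█┄┄─·
··┄──╬┄██╬╬┄·
··─╬╬┄╬─┄┄┄█·
···┄┄░──┄┄╬█·
····┄╬┄┄┄┄░┄·
····─╬╬╬─█╬··
····┄┄┄░█┄╬··

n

·············
·············
·············
·············
····┄╬╬█╬····
··─┄░┄──┄····
··┄─┄╬▲┄┄····
··─░╬╬┄┄█┄┄─·
··┄──╬┄██╬╬┄·
··─╬╬┄╬─┄┄┄█·
···┄┄░──┄┄╬█·
····┄╬┄┄┄┄░┄·
····─╬╬╬─█╬··

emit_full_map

··┄╬╬█╬···
─┄░┄──┄···
┄─┄╬▲┄┄···
─░╬╬┄┄█┄┄─
┄──╬┄██╬╬┄
─╬╬┄╬─┄┄┄█
·┄┄░──┄┄╬█
··┄╬┄┄┄┄░┄
··─╬╬╬─█╬·
··┄┄┄░█┄╬·
····───┄░·


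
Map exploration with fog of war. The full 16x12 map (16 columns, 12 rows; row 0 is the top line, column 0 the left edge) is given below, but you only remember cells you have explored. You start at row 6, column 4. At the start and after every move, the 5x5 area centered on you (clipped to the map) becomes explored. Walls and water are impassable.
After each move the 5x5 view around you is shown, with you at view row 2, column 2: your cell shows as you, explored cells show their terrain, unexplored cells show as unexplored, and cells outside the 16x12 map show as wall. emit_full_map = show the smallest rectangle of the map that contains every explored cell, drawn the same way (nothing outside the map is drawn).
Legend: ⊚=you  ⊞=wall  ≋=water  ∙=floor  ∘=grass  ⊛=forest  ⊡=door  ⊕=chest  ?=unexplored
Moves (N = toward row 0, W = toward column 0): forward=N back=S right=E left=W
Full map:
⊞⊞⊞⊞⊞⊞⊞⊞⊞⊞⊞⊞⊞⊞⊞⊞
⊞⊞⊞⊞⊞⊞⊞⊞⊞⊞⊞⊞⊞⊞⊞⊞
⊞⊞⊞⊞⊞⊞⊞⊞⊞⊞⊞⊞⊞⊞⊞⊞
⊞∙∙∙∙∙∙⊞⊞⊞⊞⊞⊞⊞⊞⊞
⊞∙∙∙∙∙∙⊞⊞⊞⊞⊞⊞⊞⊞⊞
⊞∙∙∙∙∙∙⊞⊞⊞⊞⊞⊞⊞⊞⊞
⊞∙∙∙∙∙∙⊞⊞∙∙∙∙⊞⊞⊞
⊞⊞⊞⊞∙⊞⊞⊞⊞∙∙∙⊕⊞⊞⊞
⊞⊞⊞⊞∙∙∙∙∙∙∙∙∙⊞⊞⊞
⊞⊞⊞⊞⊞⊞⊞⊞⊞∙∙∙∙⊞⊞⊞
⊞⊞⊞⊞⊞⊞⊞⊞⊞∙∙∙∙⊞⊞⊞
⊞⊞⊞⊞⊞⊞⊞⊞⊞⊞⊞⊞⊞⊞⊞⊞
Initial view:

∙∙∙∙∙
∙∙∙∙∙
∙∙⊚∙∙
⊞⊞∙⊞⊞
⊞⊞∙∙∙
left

∙∙∙∙∙
∙∙∙∙∙
∙∙⊚∙∙
⊞⊞⊞∙⊞
⊞⊞⊞∙∙

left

⊞∙∙∙∙
⊞∙∙∙∙
⊞∙⊚∙∙
⊞⊞⊞⊞∙
⊞⊞⊞⊞∙

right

∙∙∙∙∙
∙∙∙∙∙
∙∙⊚∙∙
⊞⊞⊞∙⊞
⊞⊞⊞∙∙

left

⊞∙∙∙∙
⊞∙∙∙∙
⊞∙⊚∙∙
⊞⊞⊞⊞∙
⊞⊞⊞⊞∙


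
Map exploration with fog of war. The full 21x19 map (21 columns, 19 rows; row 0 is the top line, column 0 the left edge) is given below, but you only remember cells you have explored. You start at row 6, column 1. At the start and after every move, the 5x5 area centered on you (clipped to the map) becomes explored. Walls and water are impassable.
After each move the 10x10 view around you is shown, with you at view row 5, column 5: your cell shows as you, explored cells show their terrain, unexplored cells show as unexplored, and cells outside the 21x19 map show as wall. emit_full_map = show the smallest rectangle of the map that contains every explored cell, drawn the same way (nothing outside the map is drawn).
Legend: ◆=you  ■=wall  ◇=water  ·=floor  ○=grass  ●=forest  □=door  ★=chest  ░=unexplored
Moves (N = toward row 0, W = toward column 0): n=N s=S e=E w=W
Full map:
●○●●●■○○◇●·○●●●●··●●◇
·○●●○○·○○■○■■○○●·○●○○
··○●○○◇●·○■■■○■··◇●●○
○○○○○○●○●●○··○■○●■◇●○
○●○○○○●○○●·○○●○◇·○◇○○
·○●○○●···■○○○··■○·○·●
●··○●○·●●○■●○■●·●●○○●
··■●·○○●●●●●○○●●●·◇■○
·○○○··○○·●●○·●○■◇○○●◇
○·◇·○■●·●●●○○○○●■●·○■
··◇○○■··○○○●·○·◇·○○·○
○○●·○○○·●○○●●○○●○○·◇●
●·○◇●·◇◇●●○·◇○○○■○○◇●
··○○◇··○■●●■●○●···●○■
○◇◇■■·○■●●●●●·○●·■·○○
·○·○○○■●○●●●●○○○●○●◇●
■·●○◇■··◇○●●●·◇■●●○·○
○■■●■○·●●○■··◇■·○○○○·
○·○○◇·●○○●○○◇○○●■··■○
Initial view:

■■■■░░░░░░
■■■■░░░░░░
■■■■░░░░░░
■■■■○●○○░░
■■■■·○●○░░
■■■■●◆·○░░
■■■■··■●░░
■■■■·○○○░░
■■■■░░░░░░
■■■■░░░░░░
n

■■■■░░░░░░
■■■■░░░░░░
■■■■░░░░░░
■■■■○○○○░░
■■■■○●○○░░
■■■■·◆●○░░
■■■■●··○░░
■■■■··■●░░
■■■■·○○○░░
■■■■░░░░░░

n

■■■■■■■■■■
■■■■░░░░░░
■■■■░░░░░░
■■■■··○●░░
■■■■○○○○░░
■■■■○◆○○░░
■■■■·○●○░░
■■■■●··○░░
■■■■··■●░░
■■■■·○○○░░

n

■■■■■■■■■■
■■■■■■■■■■
■■■■░░░░░░
■■■■·○●●░░
■■■■··○●░░
■■■■○◆○○░░
■■■■○●○○░░
■■■■·○●○░░
■■■■●··○░░
■■■■··■●░░

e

■■■■■■■■■■
■■■■■■■■■■
■■■░░░░░░░
■■■·○●●○░░
■■■··○●○░░
■■■○○◆○○░░
■■■○●○○○░░
■■■·○●○○░░
■■■●··○░░░
■■■··■●░░░

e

■■■■■■■■■■
■■■■■■■■■■
■■░░░░░░░░
■■·○●●○○░░
■■··○●○○░░
■■○○○◆○○░░
■■○●○○○○░░
■■·○●○○●░░
■■●··○░░░░
■■··■●░░░░

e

■■■■■■■■■■
■■■■■■■■■■
■░░░░░░░░░
■·○●●○○·░░
■··○●○○◇░░
■○○○○◆○●░░
■○●○○○○●░░
■·○●○○●·░░
■●··○░░░░░
■··■●░░░░░

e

■■■■■■■■■■
■■■■■■■■■■
░░░░░░░░░░
·○●●○○·○░░
··○●○○◇●░░
○○○○○◆●○░░
○●○○○○●○░░
·○●○○●··░░
●··○░░░░░░
··■●░░░░░░

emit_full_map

·○●●○○·○
··○●○○◇●
○○○○○◆●○
○●○○○○●○
·○●○○●··
●··○░░░░
··■●░░░░
·○○○░░░░

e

■■■■■■■■■■
■■■■■■■■■■
░░░░░░░░░░
○●●○○·○○░░
·○●○○◇●·░░
○○○○○◆○●░░
●○○○○●○○░░
○●○○●···░░
··○░░░░░░░
·■●░░░░░░░

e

■■■■■■■■■■
■■■■■■■■■■
░░░░░░░░░░
●●○○·○○■░░
○●○○◇●·○░░
○○○○●◆●●░░
○○○○●○○●░░
●○○●···■░░
·○░░░░░░░░
■●░░░░░░░░

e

■■■■■■■■■■
■■■■■■■■■■
░░░░░░░░░░
●○○·○○■○░░
●○○◇●·○■░░
○○○●○◆●○░░
○○○●○○●·░░
○○●···■○░░
○░░░░░░░░░
●░░░░░░░░░

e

■■■■■■■■■■
■■■■■■■■■■
░░░░░░░░░░
○○·○○■○■░░
○○◇●·○■■░░
○○●○●◆○·░░
○○●○○●·○░░
○●···■○○░░
░░░░░░░░░░
░░░░░░░░░░

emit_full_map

·○●●○○·○○■○■
··○●○○◇●·○■■
○○○○○○●○●◆○·
○●○○○○●○○●·○
·○●○○●···■○○
●··○░░░░░░░░
··■●░░░░░░░░
·○○○░░░░░░░░

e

■■■■■■■■■■
■■■■■■■■■■
░░░░░░░░░░
○·○○■○■■░░
○◇●·○■■■░░
○●○●●◆··░░
○●○○●·○○░░
●···■○○○░░
░░░░░░░░░░
░░░░░░░░░░

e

■■■■■■■■■■
■■■■■■■■■■
░░░░░░░░░░
·○○■○■■○░░
◇●·○■■■○░░
●○●●○◆·○░░
●○○●·○○●░░
···■○○○·░░
░░░░░░░░░░
░░░░░░░░░░

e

■■■■■■■■■■
■■■■■■■■■■
░░░░░░░░░░
○○■○■■○○░░
●·○■■■○■░░
○●●○·◆○■░░
○○●·○○●○░░
··■○○○··░░
░░░░░░░░░░
░░░░░░░░░░

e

■■■■■■■■■■
■■■■■■■■■■
░░░░░░░░░░
○■○■■○○●░░
·○■■■○■·░░
●●○··◆■○░░
○●·○○●○◇░░
·■○○○··■░░
░░░░░░░░░░
░░░░░░░░░░

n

■■■■■■■■■■
■■■■■■■■■■
■■■■■■■■■■
░░░○●●●●░░
○■○■■○○●░░
·○■■■◆■·░░
●●○··○■○░░
○●·○○●○◇░░
·■○○○··■░░
░░░░░░░░░░

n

■■■■■■■■■■
■■■■■■■■■■
■■■■■■■■■■
■■■■■■■■■■
░░░○●●●●░░
○■○■■◆○●░░
·○■■■○■·░░
●●○··○■○░░
○●·○○●○◇░░
·■○○○··■░░

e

■■■■■■■■■■
■■■■■■■■■■
■■■■■■■■■■
■■■■■■■■■■
░░○●●●●·░░
■○■■○◆●·░░
○■■■○■··░░
●○··○■○●░░
●·○○●○◇░░░
■○○○··■░░░

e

■■■■■■■■■■
■■■■■■■■■■
■■■■■■■■■■
■■■■■■■■■■
░○●●●●··░░
○■■○○◆·○░░
■■■○■··◇░░
○··○■○●■░░
·○○●○◇░░░░
○○○··■░░░░

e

■■■■■■■■■■
■■■■■■■■■■
■■■■■■■■■■
■■■■■■■■■■
○●●●●··●░░
■■○○●◆○●░░
■■○■··◇●░░
··○■○●■◇░░
○○●○◇░░░░░
○○··■░░░░░

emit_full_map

░░░░░░░░░░░○●●●●··●
·○●●○○·○○■○■■○○●◆○●
··○●○○◇●·○■■■○■··◇●
○○○○○○●○●●○··○■○●■◇
○●○○○○●○○●·○○●○◇░░░
·○●○○●···■○○○··■░░░
●··○░░░░░░░░░░░░░░░
··■●░░░░░░░░░░░░░░░
·○○○░░░░░░░░░░░░░░░

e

■■■■■■■■■■
■■■■■■■■■■
■■■■■■■■■■
■■■■■■■■■■
●●●●··●●░■
■○○●·◆●○░■
■○■··◇●●░■
·○■○●■◇●░■
○●○◇░░░░░■
○··■░░░░░■

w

■■■■■■■■■■
■■■■■■■■■■
■■■■■■■■■■
■■■■■■■■■■
○●●●●··●●░
■■○○●◆○●○░
■■○■··◇●●░
··○■○●■◇●░
○○●○◇░░░░░
○○··■░░░░░

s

■■■■■■■■■■
■■■■■■■■■■
■■■■■■■■■■
○●●●●··●●░
■■○○●·○●○░
■■○■·◆◇●●░
··○■○●■◇●░
○○●○◇·○◇░░
○○··■░░░░░
░░░░░░░░░░

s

■■■■■■■■■■
■■■■■■■■■■
○●●●●··●●░
■■○○●·○●○░
■■○■··◇●●░
··○■○◆■◇●░
○○●○◇·○◇░░
○○··■○·○░░
░░░░░░░░░░
░░░░░░░░░░

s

■■■■■■■■■■
○●●●●··●●░
■■○○●·○●○░
■■○■··◇●●░
··○■○●■◇●░
○○●○◇◆○◇░░
○○··■○·○░░
░░░●·●●○░░
░░░░░░░░░░
░░░░░░░░░░

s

○●●●●··●●░
■■○○●·○●○░
■■○■··◇●●░
··○■○●■◇●░
○○●○◇·○◇░░
○○··■◆·○░░
░░░●·●●○░░
░░░●●●·◇░░
░░░░░░░░░░
░░░░░░░░░░

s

■■○○●·○●○░
■■○■··◇●●░
··○■○●■◇●░
○○●○◇·○◇░░
○○··■○·○░░
░░░●·◆●○░░
░░░●●●·◇░░
░░░○■◇○○░░
░░░░░░░░░░
░░░░░░░░░░

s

■■○■··◇●●░
··○■○●■◇●░
○○●○◇·○◇░░
○○··■○·○░░
░░░●·●●○░░
░░░●●◆·◇░░
░░░○■◇○○░░
░░░○●■●·░░
░░░░░░░░░░
░░░░░░░░░░

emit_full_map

░░░░░░░░░░░○●●●●··●●
·○●●○○·○○■○■■○○●·○●○
··○●○○◇●·○■■■○■··◇●●
○○○○○○●○●●○··○■○●■◇●
○●○○○○●○○●·○○●○◇·○◇░
·○●○○●···■○○○··■○·○░
●··○░░░░░░░░░░●·●●○░
··■●░░░░░░░░░░●●◆·◇░
·○○○░░░░░░░░░░○■◇○○░
░░░░░░░░░░░░░░○●■●·░

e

■○■··◇●●░■
·○■○●■◇●░■
○●○◇·○◇░░■
○··■○·○·░■
░░●·●●○○░■
░░●●●◆◇■░■
░░○■◇○○●░■
░░○●■●·○░■
░░░░░░░░░■
░░░░░░░░░■

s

·○■○●■◇●░■
○●○◇·○◇░░■
○··■○·○·░■
░░●·●●○○░■
░░●●●·◇■░■
░░○■◇◆○●░■
░░○●■●·○░■
░░░◇·○○·░■
░░░░░░░░░■
░░░░░░░░░■

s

○●○◇·○◇░░■
○··■○·○·░■
░░●·●●○○░■
░░●●●·◇■░■
░░○■◇○○●░■
░░○●■◆·○░■
░░░◇·○○·░■
░░░●○○·◇░■
░░░░░░░░░■
░░░░░░░░░■

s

○··■○·○·░■
░░●·●●○○░■
░░●●●·◇■░■
░░○■◇○○●░■
░░○●■●·○░■
░░░◇·◆○·░■
░░░●○○·◇░■
░░░○■○○◇░■
░░░░░░░░░■
░░░░░░░░░■

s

░░●·●●○○░■
░░●●●·◇■░■
░░○■◇○○●░■
░░○●■●·○░■
░░░◇·○○·░■
░░░●○◆·◇░■
░░░○■○○◇░■
░░░···●○░■
░░░░░░░░░■
░░░░░░░░░■

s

░░●●●·◇■░■
░░○■◇○○●░■
░░○●■●·○░■
░░░◇·○○·░■
░░░●○○·◇░■
░░░○■◆○◇░■
░░░···●○░■
░░░●·■·○░■
░░░░░░░░░■
░░░░░░░░░■

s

░░○■◇○○●░■
░░○●■●·○░■
░░░◇·○○·░■
░░░●○○·◇░■
░░░○■○○◇░■
░░░··◆●○░■
░░░●·■·○░■
░░░○●○●◇░■
░░░░░░░░░■
░░░░░░░░░■

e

░○■◇○○●░■■
░○●■●·○░■■
░░◇·○○·░■■
░░●○○·◇●■■
░░○■○○◇●■■
░░···◆○■■■
░░●·■·○○■■
░░○●○●◇●■■
░░░░░░░░■■
░░░░░░░░■■

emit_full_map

░░░░░░░░░░░○●●●●··●●░
·○●●○○·○○■○■■○○●·○●○░
··○●○○◇●·○■■■○■··◇●●░
○○○○○○●○●●○··○■○●■◇●░
○●○○○○●○○●·○○●○◇·○◇░░
·○●○○●···■○○○··■○·○·░
●··○░░░░░░░░░░●·●●○○░
··■●░░░░░░░░░░●●●·◇■░
·○○○░░░░░░░░░░○■◇○○●░
░░░░░░░░░░░░░░○●■●·○░
░░░░░░░░░░░░░░░◇·○○·░
░░░░░░░░░░░░░░░●○○·◇●
░░░░░░░░░░░░░░░○■○○◇●
░░░░░░░░░░░░░░░···◆○■
░░░░░░░░░░░░░░░●·■·○○
░░░░░░░░░░░░░░░○●○●◇●
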